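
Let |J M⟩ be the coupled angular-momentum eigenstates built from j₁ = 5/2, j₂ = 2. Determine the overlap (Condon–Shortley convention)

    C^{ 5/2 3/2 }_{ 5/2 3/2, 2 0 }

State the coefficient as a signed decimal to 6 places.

-0.119523  (= −√(1/70))

triangle: 2!·3!·2!/8! = 24/40320
(j±m)!: 4!·1!·2!·2!·4!·1! = 2304
prefactor² = (2J+1)·Δ·N² = 288/35
  k=0: +1/(0!·2!·1!·2!·2!·0!) = 1/8
  k=1: −1/(1!·1!·0!·1!·3!·1!) = -1/6
Σ = -1/24  ⇒  CG² = 288/35·(-1/24)² = 1/70
CG = −√(1/70) = -0.119523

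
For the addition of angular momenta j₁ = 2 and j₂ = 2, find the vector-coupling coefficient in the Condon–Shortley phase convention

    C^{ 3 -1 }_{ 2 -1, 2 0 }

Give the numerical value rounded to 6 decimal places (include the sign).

j₁+j₂−J=1  J+j₁−j₂=3  J−j₁+j₂=3  j₁+j₂+J+1=8
(j₁±m₁, j₂±m₂, J±M) = (1,3,2,2,2,4)
P² = 36/5
sum k=0..1:
  [0] +1/12 = 1/12
  [1] −1/4 = -1/4
S = -1/6
C² = P²·S² = 1/5 ; C = -0.447214

-0.447214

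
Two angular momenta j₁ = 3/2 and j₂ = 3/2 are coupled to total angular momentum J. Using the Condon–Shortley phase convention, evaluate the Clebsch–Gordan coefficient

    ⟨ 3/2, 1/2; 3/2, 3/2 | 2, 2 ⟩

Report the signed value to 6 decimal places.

√[5·1!2!2!/6! · 2!1!3!0!4!0!] = √(8)
  +(−1)^1/∏(1,0,0,2,2,0)! = -1/4  (running -1/4)
⟨..|..⟩ = √(8)·(-1/4) = -0.707107

-0.707107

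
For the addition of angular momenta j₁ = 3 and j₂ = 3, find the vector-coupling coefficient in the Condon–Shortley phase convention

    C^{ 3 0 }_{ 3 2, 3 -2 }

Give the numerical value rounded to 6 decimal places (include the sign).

+0.408248  (= +√(1/6))

j₁+j₂−J=3  J+j₁−j₂=3  J−j₁+j₂=3  j₁+j₂+J+1=10
(j₁±m₁, j₂±m₂, J±M) = (5,1,1,5,3,3)
P² = 216
sum k=0..1:
  [0] +1/24 = 1/24
  [1] −1/72 = -1/72
S = 1/36
C² = P²·S² = 1/6 ; C = +0.408248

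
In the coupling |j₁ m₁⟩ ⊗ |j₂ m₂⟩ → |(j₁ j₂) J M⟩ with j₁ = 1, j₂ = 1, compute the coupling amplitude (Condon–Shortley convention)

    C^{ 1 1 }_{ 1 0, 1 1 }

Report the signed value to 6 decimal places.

−√(1/2) ≈ -0.707107

triangle: 1!·1!·1!/4! = 1/24
(j±m)!: 1!·1!·2!·0!·2!·0! = 4
prefactor² = (2J+1)·Δ·N² = 1/2
  k=1: −1/(1!·0!·0!·1!·1!·0!) = -1
Σ = -1  ⇒  CG² = 1/2·(-1)² = 1/2
CG = −√(1/2) = -0.707107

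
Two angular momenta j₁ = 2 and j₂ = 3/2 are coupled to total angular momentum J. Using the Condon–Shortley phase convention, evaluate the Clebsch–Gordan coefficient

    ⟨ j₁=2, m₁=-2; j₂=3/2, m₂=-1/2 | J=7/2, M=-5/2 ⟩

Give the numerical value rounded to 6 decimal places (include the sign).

+0.654654

√[8·0!4!3!/8! · 0!4!1!2!1!6!] = √(6912/7)
  +(−1)^0/∏(0,0,4,1,0,2)! = 1/48  (running 1/48)
⟨..|..⟩ = √(6912/7)·(1/48) = +0.654654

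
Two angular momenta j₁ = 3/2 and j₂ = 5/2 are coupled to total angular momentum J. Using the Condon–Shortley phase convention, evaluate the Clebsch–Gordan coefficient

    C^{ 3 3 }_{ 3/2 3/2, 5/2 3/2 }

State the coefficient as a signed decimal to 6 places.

j₁+j₂−J=1  J+j₁−j₂=2  J−j₁+j₂=4  j₁+j₂+J+1=8
(j₁±m₁, j₂±m₂, J±M) = (3,0,4,1,6,0)
P² = 864
sum k=0..0:
  [0] +1/48 = 1/48
S = 1/48
C² = P²·S² = 3/8 ; C = +0.612372

+√(3/8) = +0.612372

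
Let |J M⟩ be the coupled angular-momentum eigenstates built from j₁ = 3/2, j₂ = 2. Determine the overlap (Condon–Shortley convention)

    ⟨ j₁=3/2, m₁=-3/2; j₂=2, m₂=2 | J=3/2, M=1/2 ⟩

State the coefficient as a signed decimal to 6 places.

+0.632456

triangle: 2!×1!×2!/6! = 4/720
(j±m)!: 0!×3!×4!×0!×2!×1! = 288
prefactor² = (2J+1)×Δ×N² = 32/5
  k=2: +1/(2!×0!×1!×2!×0!×0!) = 1/4
Σ = 1/4  ⇒  CG² = 32/5×1/4² = 2/5
CG = +√(2/5) = +0.632456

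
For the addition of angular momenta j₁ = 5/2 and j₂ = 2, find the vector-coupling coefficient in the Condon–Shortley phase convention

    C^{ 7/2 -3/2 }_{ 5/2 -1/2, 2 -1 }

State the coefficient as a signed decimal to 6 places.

triangle: 1!×4!×3!/9! = 144/362880
(j±m)!: 2!×3!×1!×3!×2!×5! = 17280
prefactor² = (2J+1)×Δ×N² = 384/7
  k=0: +1/(0!×1!×3!×1!×1!×2!) = 1/12
  k=1: −1/(1!×0!×2!×0!×2!×3!) = -1/24
Σ = 1/24  ⇒  CG² = 384/7×1/24² = 2/21
CG = +√(2/21) = +0.308607

+√(2/21) = +0.308607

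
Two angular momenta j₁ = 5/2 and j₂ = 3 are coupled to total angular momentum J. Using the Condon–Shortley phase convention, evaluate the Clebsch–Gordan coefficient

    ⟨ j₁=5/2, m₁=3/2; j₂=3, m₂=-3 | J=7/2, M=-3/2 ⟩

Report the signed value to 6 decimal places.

triangle: 2!*3!*4!/10! = 288/3628800
(j±m)!: 4!*1!*0!*6!*2!*5! = 4147200
prefactor² = (2J+1)*Δ*N² = 18432/7
  k=0: +1/(0!*2!*1!*0!*2!*4!) = 1/96
Σ = 1/96  ⇒  CG² = 18432/7*1/96² = 2/7
CG = +√(2/7) = +0.534522

+√(2/7) = +0.534522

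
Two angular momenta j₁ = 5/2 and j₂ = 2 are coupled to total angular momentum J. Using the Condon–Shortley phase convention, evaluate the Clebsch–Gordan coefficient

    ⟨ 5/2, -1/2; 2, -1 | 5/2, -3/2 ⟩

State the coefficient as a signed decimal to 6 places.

−√(6/35) ≈ -0.414039

j₁+j₂−J=2  J+j₁−j₂=3  J−j₁+j₂=2  j₁+j₂+J+1=8
(j₁±m₁, j₂±m₂, J±M) = (2,3,1,3,1,4)
P² = 216/35
sum k=0..1:
  [0] +1/12 = 1/12
  [1] −1/4 = -1/4
S = -1/6
C² = P²·S² = 6/35 ; C = -0.414039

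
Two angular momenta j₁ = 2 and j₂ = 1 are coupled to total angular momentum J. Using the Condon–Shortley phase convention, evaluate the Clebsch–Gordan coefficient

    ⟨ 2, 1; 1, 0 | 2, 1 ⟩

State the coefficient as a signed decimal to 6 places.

triangle: 1!·3!·1!/6! = 6/720
(j±m)!: 3!·1!·1!·1!·3!·1! = 36
prefactor² = (2J+1)·Δ·N² = 3/2
  k=0: +1/(0!·1!·1!·1!·2!·0!) = 1/2
  k=1: −1/(1!·0!·0!·0!·3!·1!) = -1/6
Σ = 1/3  ⇒  CG² = 3/2·1/3² = 1/6
CG = +√(1/6) = +0.408248

+0.408248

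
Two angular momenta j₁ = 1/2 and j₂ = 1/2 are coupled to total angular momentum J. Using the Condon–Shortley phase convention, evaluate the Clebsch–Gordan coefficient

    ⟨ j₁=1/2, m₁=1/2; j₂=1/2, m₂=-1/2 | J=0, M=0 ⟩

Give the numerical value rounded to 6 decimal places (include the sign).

j₁+j₂−J=1  J+j₁−j₂=0  J−j₁+j₂=0  j₁+j₂+J+1=2
(j₁±m₁, j₂±m₂, J±M) = (1,0,0,1,0,0)
P² = 1/2
sum k=0..0:
  [0] +1/1 = 1
S = 1
C² = P²·S² = 1/2 ; C = +0.707107

+√(1/2) = +0.707107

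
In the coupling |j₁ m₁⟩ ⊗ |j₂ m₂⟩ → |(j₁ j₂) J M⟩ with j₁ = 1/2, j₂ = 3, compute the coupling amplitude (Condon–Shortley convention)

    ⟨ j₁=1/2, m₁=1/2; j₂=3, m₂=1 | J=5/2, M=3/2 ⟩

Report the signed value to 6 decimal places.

+√(2/7) = +0.534522

√[6·1!0!5!/7! · 1!0!4!2!4!1!] = √(1152/7)
  +(−1)^0/∏(0,1,0,4,0,1)! = 1/24  (running 1/24)
⟨..|..⟩ = √(1152/7)·(1/24) = +0.534522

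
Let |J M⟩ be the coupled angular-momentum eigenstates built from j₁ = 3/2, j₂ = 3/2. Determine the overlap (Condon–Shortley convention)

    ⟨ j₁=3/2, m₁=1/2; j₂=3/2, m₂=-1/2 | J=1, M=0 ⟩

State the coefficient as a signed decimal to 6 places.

j₁+j₂−J=2  J+j₁−j₂=1  J−j₁+j₂=1  j₁+j₂+J+1=5
(j₁±m₁, j₂±m₂, J±M) = (2,1,1,2,1,1)
P² = 1/5
sum k=0..1:
  [0] +1/2 = 1/2
  [1] −1/1 = -1
S = -1/2
C² = P²·S² = 1/20 ; C = -0.223607

−√(1/20) = -0.223607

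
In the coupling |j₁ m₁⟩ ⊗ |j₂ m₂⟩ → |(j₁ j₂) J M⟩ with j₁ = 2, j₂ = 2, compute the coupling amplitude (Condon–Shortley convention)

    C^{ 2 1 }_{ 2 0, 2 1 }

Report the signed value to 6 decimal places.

−√(1/14) = -0.267261

j₁+j₂−J=2  J+j₁−j₂=2  J−j₁+j₂=2  j₁+j₂+J+1=7
(j₁±m₁, j₂±m₂, J±M) = (2,2,3,1,3,1)
P² = 8/7
sum k=1..2:
  [1] −1/2 = -1/2
  [2] +1/4 = 1/4
S = -1/4
C² = P²·S² = 1/14 ; C = -0.267261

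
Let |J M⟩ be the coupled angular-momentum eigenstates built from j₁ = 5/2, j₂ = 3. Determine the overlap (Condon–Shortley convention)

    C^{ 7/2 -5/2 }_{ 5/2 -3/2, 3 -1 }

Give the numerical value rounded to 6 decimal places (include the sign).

−√(10/63) ≈ -0.398410

triangle: 2!*3!*4!/10! = 288/3628800
(j±m)!: 1!*4!*2!*4!*1!*6! = 829440
prefactor² = (2J+1)*Δ*N² = 18432/35
  k=1: −1/(1!*1!*3!*1!*0!*3!) = -1/36
  k=2: +1/(2!*0!*2!*0!*1!*4!) = 1/96
Σ = -5/288  ⇒  CG² = 18432/35*(-5/288)² = 10/63
CG = −√(10/63) = -0.398410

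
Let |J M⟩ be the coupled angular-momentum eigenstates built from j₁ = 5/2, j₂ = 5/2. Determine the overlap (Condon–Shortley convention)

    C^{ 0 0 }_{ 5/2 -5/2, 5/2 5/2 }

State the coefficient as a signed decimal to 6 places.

triangle: 5!×0!×0!/6! = 120/720
(j±m)!: 0!×5!×5!×0!×0!×0! = 14400
prefactor² = (2J+1)×Δ×N² = 2400
  k=5: −1/(5!×0!×0!×0!×0!×0!) = -1/120
Σ = -1/120  ⇒  CG² = 2400×(-1/120)² = 1/6
CG = −√(1/6) = -0.408248

-0.408248  (= −√(1/6))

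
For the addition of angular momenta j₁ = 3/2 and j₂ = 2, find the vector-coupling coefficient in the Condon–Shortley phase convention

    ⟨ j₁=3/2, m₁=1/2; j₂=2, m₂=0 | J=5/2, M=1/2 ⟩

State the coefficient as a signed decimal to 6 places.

triangle: 1!×2!×3!/7! = 12/5040
(j±m)!: 2!×1!×2!×2!×3!×2! = 96
prefactor² = (2J+1)×Δ×N² = 48/35
  k=0: +1/(0!×1!×1!×2!×1!×1!) = 1/2
  k=1: −1/(1!×0!×0!×1!×2!×2!) = -1/4
Σ = 1/4  ⇒  CG² = 48/35×1/4² = 3/35
CG = +√(3/35) = +0.292770

+√(3/35) = +0.292770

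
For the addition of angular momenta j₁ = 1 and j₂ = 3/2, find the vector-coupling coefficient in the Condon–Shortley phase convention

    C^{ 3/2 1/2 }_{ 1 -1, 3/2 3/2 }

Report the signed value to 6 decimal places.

triangle: 1!·1!·2!/5! = 2/120
(j±m)!: 0!·2!·3!·0!·2!·1! = 24
prefactor² = (2J+1)·Δ·N² = 8/5
  k=1: −1/(1!·0!·1!·2!·0!·0!) = -1/2
Σ = -1/2  ⇒  CG² = 8/5·(-1/2)² = 2/5
CG = −√(2/5) = -0.632456

-0.632456  (= −√(2/5))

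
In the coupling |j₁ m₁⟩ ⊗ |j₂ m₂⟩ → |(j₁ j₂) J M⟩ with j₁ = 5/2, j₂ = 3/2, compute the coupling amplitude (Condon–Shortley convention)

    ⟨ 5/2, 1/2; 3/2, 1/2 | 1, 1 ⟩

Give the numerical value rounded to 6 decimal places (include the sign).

+√(3/20) ≈ +0.387298

triangle: 3!*2!*0!/6! = 12/720
(j±m)!: 3!*2!*2!*1!*2!*0! = 48
prefactor² = (2J+1)*Δ*N² = 12/5
  k=2: +1/(2!*1!*0!*0!*2!*0!) = 1/4
Σ = 1/4  ⇒  CG² = 12/5*1/4² = 3/20
CG = +√(3/20) = +0.387298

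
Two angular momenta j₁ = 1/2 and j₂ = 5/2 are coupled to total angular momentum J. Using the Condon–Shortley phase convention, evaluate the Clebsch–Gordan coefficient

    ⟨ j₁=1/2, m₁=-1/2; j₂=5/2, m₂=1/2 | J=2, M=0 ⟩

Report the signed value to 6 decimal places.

j₁+j₂−J=1  J+j₁−j₂=0  J−j₁+j₂=4  j₁+j₂+J+1=6
(j₁±m₁, j₂±m₂, J±M) = (0,1,3,2,2,2)
P² = 8
sum k=1..1:
  [1] −1/4 = -1/4
S = -1/4
C² = P²·S² = 1/2 ; C = -0.707107

-0.707107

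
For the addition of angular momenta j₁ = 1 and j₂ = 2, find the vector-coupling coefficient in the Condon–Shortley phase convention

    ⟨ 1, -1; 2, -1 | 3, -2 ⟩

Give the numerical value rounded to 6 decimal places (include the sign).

triangle: 0!*2!*4!/7! = 48/5040
(j±m)!: 0!*2!*1!*3!*1!*5! = 1440
prefactor² = (2J+1)*Δ*N² = 96
  k=0: +1/(0!*0!*2!*1!*0!*3!) = 1/12
Σ = 1/12  ⇒  CG² = 96*1/12² = 2/3
CG = +√(2/3) = +0.816497

+0.816497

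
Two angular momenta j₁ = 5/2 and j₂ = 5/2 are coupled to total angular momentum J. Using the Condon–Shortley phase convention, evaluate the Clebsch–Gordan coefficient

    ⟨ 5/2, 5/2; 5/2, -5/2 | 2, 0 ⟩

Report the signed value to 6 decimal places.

triangle: 3!*2!*2!/8! = 24/40320
(j±m)!: 5!*0!*0!*5!*2!*2! = 57600
prefactor² = (2J+1)*Δ*N² = 1200/7
  k=0: +1/(0!*3!*0!*0!*2!*2!) = 1/24
Σ = 1/24  ⇒  CG² = 1200/7*1/24² = 25/84
CG = +√(25/84) = +0.545545

+0.545545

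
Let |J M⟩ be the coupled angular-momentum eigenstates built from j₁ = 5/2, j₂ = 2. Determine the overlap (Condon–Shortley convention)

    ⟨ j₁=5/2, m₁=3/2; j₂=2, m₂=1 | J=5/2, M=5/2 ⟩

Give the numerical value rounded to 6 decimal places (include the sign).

−√(3/7) ≈ -0.654654

√[6·2!3!2!/8! · 4!1!3!1!5!0!] = √(432/7)
  +(−1)^1/∏(1,1,0,2,3,0)! = -1/12  (running -1/12)
⟨..|..⟩ = √(432/7)·(-1/12) = -0.654654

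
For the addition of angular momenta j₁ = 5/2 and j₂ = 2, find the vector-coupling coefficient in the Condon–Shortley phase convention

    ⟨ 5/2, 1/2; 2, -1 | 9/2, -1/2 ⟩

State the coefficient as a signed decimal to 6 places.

+√(20/63) = +0.563436

j₁+j₂−J=0  J+j₁−j₂=5  J−j₁+j₂=4  j₁+j₂+J+1=10
(j₁±m₁, j₂±m₂, J±M) = (3,2,1,3,4,5)
P² = 11520/7
sum k=0..0:
  [0] +1/72 = 1/72
S = 1/72
C² = P²·S² = 20/63 ; C = +0.563436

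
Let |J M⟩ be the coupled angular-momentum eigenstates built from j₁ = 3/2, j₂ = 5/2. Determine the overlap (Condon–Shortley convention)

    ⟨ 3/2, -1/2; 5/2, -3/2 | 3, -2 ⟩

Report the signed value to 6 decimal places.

√[7·1!2!4!/8! · 1!2!1!4!1!5!] = √(48)
  +(−1)^0/∏(0,1,2,1,0,3)! = 1/12  (running 1/12)
  +(−1)^1/∏(1,0,1,0,1,4)! = -1/24  (running 1/24)
⟨..|..⟩ = √(48)·(1/24) = +0.288675

+√(1/12) = +0.288675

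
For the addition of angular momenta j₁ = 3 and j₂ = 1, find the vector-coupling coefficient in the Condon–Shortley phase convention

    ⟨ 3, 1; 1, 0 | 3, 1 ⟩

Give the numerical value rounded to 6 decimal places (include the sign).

+0.288675

√[7·1!5!1!/8! · 4!2!1!1!4!2!] = √(48)
  +(−1)^0/∏(0,1,2,1,3,0)! = 1/12  (running 1/12)
  +(−1)^1/∏(1,0,1,0,4,1)! = -1/24  (running 1/24)
⟨..|..⟩ = √(48)·(1/24) = +0.288675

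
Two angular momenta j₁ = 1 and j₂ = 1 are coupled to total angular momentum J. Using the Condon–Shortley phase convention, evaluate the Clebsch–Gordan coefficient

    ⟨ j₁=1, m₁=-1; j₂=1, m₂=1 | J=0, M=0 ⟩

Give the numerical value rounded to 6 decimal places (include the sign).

j₁+j₂−J=2  J+j₁−j₂=0  J−j₁+j₂=0  j₁+j₂+J+1=3
(j₁±m₁, j₂±m₂, J±M) = (0,2,2,0,0,0)
P² = 4/3
sum k=2..2:
  [2] +1/2 = 1/2
S = 1/2
C² = P²·S² = 1/3 ; C = +0.577350

+0.577350  (= +√(1/3))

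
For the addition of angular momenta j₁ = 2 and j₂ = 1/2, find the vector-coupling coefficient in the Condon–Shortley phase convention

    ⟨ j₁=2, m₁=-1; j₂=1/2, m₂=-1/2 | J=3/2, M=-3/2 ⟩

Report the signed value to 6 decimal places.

+0.447214

triangle: 1!×3!×0!/5! = 6/120
(j±m)!: 1!×3!×0!×1!×0!×3! = 36
prefactor² = (2J+1)×Δ×N² = 36/5
  k=0: +1/(0!×1!×3!×0!×0!×0!) = 1/6
Σ = 1/6  ⇒  CG² = 36/5×1/6² = 1/5
CG = +√(1/5) = +0.447214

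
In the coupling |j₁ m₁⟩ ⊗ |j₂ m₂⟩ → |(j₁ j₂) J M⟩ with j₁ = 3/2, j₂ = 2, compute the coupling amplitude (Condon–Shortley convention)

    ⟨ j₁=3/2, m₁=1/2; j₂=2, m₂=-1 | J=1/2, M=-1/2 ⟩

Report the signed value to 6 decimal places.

√[2·3!0!1!/5! · 2!1!1!3!0!1!] = √(6/5)
  +(−1)^1/∏(1,2,0,0,0,1)! = -1/2  (running -1/2)
⟨..|..⟩ = √(6/5)·(-1/2) = -0.547723

-0.547723  (= −√(3/10))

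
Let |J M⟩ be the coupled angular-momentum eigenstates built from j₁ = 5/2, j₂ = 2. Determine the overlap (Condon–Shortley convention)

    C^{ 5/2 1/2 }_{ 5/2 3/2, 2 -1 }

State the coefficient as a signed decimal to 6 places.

√[6·2!3!2!/8! · 4!1!1!3!3!2!] = √(216/35)
  +(−1)^0/∏(0,2,1,1,2,1)! = 1/4  (running 1/4)
  +(−1)^1/∏(1,1,0,0,3,2)! = -1/12  (running 1/6)
⟨..|..⟩ = √(216/35)·(1/6) = +0.414039

+√(6/35) ≈ +0.414039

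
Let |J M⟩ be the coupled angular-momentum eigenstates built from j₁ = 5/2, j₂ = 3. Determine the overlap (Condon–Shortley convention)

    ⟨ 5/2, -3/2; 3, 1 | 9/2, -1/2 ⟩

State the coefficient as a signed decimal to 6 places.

j₁+j₂−J=1  J+j₁−j₂=4  J−j₁+j₂=5  j₁+j₂+J+1=11
(j₁±m₁, j₂±m₂, J±M) = (1,4,4,2,4,5)
P² = 184320/77
sum k=0..1:
  [0] +1/576 = 1/576
  [1] −1/72 = -1/72
S = -7/576
C² = P²·S² = 35/99 ; C = -0.594588

-0.594588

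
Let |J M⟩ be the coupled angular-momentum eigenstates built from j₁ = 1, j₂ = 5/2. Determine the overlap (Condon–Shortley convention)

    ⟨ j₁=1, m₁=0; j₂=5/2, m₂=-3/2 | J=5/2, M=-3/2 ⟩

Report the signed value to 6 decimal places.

j₁+j₂−J=1  J+j₁−j₂=1  J−j₁+j₂=4  j₁+j₂+J+1=7
(j₁±m₁, j₂±m₂, J±M) = (1,1,1,4,1,4)
P² = 576/35
sum k=0..1:
  [0] +1/6 = 1/6
  [1] −1/24 = -1/24
S = 1/8
C² = P²·S² = 9/35 ; C = +0.507093

+0.507093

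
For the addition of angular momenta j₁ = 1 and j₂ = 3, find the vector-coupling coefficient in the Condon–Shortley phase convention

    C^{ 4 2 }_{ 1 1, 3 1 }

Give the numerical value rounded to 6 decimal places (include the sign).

+0.731925  (= +√(15/28))

triangle: 0!*2!*6!/9! = 1440/362880
(j±m)!: 2!*0!*4!*2!*6!*2! = 138240
prefactor² = (2J+1)*Δ*N² = 34560/7
  k=0: +1/(0!*0!*0!*4!*2!*2!) = 1/96
Σ = 1/96  ⇒  CG² = 34560/7*1/96² = 15/28
CG = +√(15/28) = +0.731925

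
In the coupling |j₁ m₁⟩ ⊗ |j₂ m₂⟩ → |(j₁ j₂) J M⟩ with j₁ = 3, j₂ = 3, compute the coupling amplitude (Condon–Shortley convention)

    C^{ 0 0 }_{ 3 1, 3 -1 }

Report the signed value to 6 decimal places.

+0.377964  (= +√(1/7))

j₁+j₂−J=6  J+j₁−j₂=0  J−j₁+j₂=0  j₁+j₂+J+1=7
(j₁±m₁, j₂±m₂, J±M) = (4,2,2,4,0,0)
P² = 2304/7
sum k=2..2:
  [2] +1/48 = 1/48
S = 1/48
C² = P²·S² = 1/7 ; C = +0.377964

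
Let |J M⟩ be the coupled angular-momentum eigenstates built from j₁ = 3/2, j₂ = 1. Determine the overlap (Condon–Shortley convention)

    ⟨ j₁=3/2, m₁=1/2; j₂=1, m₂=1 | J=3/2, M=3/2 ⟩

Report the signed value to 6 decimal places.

j₁+j₂−J=1  J+j₁−j₂=2  J−j₁+j₂=1  j₁+j₂+J+1=5
(j₁±m₁, j₂±m₂, J±M) = (2,1,2,0,3,0)
P² = 8/5
sum k=1..1:
  [1] −1/2 = -1/2
S = -1/2
C² = P²·S² = 2/5 ; C = -0.632456

-0.632456  (= −√(2/5))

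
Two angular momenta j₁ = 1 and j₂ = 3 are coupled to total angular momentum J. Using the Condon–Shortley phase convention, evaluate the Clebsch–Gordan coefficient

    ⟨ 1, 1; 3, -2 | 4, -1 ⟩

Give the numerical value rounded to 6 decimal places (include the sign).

+0.327327

j₁+j₂−J=0  J+j₁−j₂=2  J−j₁+j₂=6  j₁+j₂+J+1=9
(j₁±m₁, j₂±m₂, J±M) = (2,0,1,5,3,5)
P² = 43200/7
sum k=0..0:
  [0] +1/240 = 1/240
S = 1/240
C² = P²·S² = 3/28 ; C = +0.327327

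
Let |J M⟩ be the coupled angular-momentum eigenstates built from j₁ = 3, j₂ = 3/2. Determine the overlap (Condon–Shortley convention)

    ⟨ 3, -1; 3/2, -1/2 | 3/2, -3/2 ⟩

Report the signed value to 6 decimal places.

√[4·3!3!0!/7! · 2!4!1!2!0!3!] = √(576/35)
  +(−1)^1/∏(1,2,3,0,0,0)! = -1/12  (running -1/12)
⟨..|..⟩ = √(576/35)·(-1/12) = -0.338062

-0.338062  (= −√(4/35))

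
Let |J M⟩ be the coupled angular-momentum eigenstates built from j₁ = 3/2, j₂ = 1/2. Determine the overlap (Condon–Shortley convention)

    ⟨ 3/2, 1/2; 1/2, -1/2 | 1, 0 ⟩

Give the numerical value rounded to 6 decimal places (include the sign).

+0.707107

triangle: 1!*2!*0!/4! = 2/24
(j±m)!: 2!*1!*0!*1!*1!*1! = 2
prefactor² = (2J+1)*Δ*N² = 1/2
  k=0: +1/(0!*1!*1!*0!*1!*0!) = 1
Σ = 1  ⇒  CG² = 1/2*1² = 1/2
CG = +√(1/2) = +0.707107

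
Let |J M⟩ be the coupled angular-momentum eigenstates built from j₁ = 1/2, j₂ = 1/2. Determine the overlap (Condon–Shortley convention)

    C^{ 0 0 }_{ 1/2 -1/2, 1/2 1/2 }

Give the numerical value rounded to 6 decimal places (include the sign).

-0.707107

√[1·1!0!0!/2! · 0!1!1!0!0!0!] = √(1/2)
  +(−1)^1/∏(1,0,0,0,0,0)! = -1  (running -1)
⟨..|..⟩ = √(1/2)·(-1) = -0.707107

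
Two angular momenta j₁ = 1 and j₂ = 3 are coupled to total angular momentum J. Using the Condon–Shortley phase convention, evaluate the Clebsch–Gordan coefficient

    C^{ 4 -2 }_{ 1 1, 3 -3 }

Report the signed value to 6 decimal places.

j₁+j₂−J=0  J+j₁−j₂=2  J−j₁+j₂=6  j₁+j₂+J+1=9
(j₁±m₁, j₂±m₂, J±M) = (2,0,0,6,2,6)
P² = 518400/7
sum k=0..0:
  [0] +1/1440 = 1/1440
S = 1/1440
C² = P²·S² = 1/28 ; C = +0.188982

+0.188982  (= +√(1/28))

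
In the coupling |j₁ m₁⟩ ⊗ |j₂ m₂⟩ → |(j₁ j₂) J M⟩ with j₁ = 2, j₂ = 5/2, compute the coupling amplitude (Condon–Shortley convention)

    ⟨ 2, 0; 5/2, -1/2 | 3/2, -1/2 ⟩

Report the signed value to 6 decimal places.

-0.239046

√[4·3!1!2!/7! · 2!2!2!3!1!2!] = √(32/35)
  +(−1)^1/∏(1,2,1,1,0,1)! = -1/2  (running -1/2)
  +(−1)^2/∏(2,1,0,0,1,2)! = 1/4  (running -1/4)
⟨..|..⟩ = √(32/35)·(-1/4) = -0.239046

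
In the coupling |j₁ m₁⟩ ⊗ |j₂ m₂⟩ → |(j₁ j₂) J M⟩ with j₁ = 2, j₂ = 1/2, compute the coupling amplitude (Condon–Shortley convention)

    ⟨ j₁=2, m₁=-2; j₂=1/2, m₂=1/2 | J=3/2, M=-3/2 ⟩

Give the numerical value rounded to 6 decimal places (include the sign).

triangle: 1!*3!*0!/5! = 6/120
(j±m)!: 0!*4!*1!*0!*0!*3! = 144
prefactor² = (2J+1)*Δ*N² = 144/5
  k=1: −1/(1!*0!*3!*0!*0!*0!) = -1/6
Σ = -1/6  ⇒  CG² = 144/5*(-1/6)² = 4/5
CG = −√(4/5) = -0.894427

-0.894427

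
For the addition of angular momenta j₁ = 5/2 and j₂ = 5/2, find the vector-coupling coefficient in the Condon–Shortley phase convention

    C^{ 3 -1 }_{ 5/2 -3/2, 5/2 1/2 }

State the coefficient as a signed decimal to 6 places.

+√(1/30) ≈ +0.182574

triangle: 2!·3!·3!/9! = 72/362880
(j±m)!: 1!·4!·3!·2!·2!·4! = 13824
prefactor² = (2J+1)·Δ·N² = 96/5
  k=1: −1/(1!·1!·3!·2!·0!·1!) = -1/12
  k=2: +1/(2!·0!·2!·1!·1!·2!) = 1/8
Σ = 1/24  ⇒  CG² = 96/5·1/24² = 1/30
CG = +√(1/30) = +0.182574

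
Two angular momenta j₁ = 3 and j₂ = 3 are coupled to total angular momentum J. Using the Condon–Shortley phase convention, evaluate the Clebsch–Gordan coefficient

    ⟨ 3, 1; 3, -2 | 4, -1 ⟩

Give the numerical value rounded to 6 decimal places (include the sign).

+√(16/77) ≈ +0.455842

j₁+j₂−J=2  J+j₁−j₂=4  J−j₁+j₂=4  j₁+j₂+J+1=11
(j₁±m₁, j₂±m₂, J±M) = (4,2,1,5,3,5)
P² = 82944/77
sum k=0..1:
  [0] +1/48 = 1/48
  [1] −1/144 = -1/144
S = 1/72
C² = P²·S² = 16/77 ; C = +0.455842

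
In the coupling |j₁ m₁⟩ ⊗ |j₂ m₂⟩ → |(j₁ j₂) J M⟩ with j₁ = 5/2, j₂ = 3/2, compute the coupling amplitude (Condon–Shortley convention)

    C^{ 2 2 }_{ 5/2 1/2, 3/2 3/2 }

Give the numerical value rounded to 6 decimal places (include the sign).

j₁+j₂−J=2  J+j₁−j₂=3  J−j₁+j₂=1  j₁+j₂+J+1=7
(j₁±m₁, j₂±m₂, J±M) = (3,2,3,0,4,0)
P² = 144/7
sum k=2..2:
  [2] +1/12 = 1/12
S = 1/12
C² = P²·S² = 1/7 ; C = +0.377964

+√(1/7) = +0.377964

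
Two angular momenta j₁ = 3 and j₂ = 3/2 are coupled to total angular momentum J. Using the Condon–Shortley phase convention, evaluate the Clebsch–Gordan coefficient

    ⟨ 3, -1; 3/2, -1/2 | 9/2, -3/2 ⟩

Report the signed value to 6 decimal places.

j₁+j₂−J=0  J+j₁−j₂=6  J−j₁+j₂=3  j₁+j₂+J+1=10
(j₁±m₁, j₂±m₂, J±M) = (2,4,1,2,3,6)
P² = 34560/7
sum k=0..0:
  [0] +1/96 = 1/96
S = 1/96
C² = P²·S² = 15/28 ; C = +0.731925

+√(15/28) = +0.731925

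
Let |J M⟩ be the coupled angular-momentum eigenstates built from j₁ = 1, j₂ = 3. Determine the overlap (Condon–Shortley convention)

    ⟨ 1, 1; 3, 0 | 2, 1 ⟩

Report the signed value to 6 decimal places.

+0.377964

triangle: 2!*0!*4!/7! = 48/5040
(j±m)!: 2!*0!*3!*3!*3!*1! = 432
prefactor² = (2J+1)*Δ*N² = 144/7
  k=0: +1/(0!*2!*0!*3!*0!*1!) = 1/12
Σ = 1/12  ⇒  CG² = 144/7*1/12² = 1/7
CG = +√(1/7) = +0.377964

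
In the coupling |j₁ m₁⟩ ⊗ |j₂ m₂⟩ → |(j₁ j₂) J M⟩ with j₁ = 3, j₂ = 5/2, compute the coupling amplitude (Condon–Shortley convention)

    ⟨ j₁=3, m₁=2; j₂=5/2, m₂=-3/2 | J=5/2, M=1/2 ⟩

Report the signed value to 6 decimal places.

+0.267261  (= +√(1/14))

triangle: 3!×3!×2!/9! = 72/362880
(j±m)!: 5!×1!×1!×4!×3!×2! = 34560
prefactor² = (2J+1)×Δ×N² = 288/7
  k=0: +1/(0!×3!×1!×1!×2!×1!) = 1/12
  k=1: −1/(1!×2!×0!×0!×3!×2!) = -1/24
Σ = 1/24  ⇒  CG² = 288/7×1/24² = 1/14
CG = +√(1/14) = +0.267261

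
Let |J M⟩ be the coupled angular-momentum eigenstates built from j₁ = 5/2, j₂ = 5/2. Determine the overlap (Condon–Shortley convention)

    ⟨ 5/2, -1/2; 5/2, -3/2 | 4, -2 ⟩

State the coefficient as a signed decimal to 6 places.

triangle: 1!×4!×4!/10! = 576/3628800
(j±m)!: 2!×3!×1!×4!×2!×6! = 414720
prefactor² = (2J+1)×Δ×N² = 20736/35
  k=0: +1/(0!×1!×3!×1!×1!×3!) = 1/36
  k=1: −1/(1!×0!×2!×0!×2!×4!) = -1/96
Σ = 5/288  ⇒  CG² = 20736/35×5/288² = 5/28
CG = +√(5/28) = +0.422577

+0.422577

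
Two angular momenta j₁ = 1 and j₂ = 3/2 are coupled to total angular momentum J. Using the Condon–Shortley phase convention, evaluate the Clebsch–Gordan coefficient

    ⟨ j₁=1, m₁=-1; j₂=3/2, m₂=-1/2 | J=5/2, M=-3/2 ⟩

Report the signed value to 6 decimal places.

√[6·0!2!3!/6! · 0!2!1!2!1!4!] = √(48/5)
  +(−1)^0/∏(0,0,2,1,0,2)! = 1/4  (running 1/4)
⟨..|..⟩ = √(48/5)·(1/4) = +0.774597

+√(3/5) ≈ +0.774597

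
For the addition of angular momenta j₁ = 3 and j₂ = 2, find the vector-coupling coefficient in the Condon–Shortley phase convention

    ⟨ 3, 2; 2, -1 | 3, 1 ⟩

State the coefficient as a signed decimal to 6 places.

triangle: 2!*4!*2!/9! = 96/362880
(j±m)!: 5!*1!*1!*3!*4!*2! = 34560
prefactor² = (2J+1)*Δ*N² = 64
  k=0: +1/(0!*2!*1!*1!*3!*1!) = 1/12
  k=1: −1/(1!*1!*0!*0!*4!*2!) = -1/48
Σ = 1/16  ⇒  CG² = 64*1/16² = 1/4
CG = +√(1/4) = +0.500000

+√(1/4) ≈ +0.500000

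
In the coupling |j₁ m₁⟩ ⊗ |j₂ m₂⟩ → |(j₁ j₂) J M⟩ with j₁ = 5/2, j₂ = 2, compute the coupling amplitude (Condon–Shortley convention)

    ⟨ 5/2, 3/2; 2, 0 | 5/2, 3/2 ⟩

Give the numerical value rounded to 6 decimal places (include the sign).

j₁+j₂−J=2  J+j₁−j₂=3  J−j₁+j₂=2  j₁+j₂+J+1=8
(j₁±m₁, j₂±m₂, J±M) = (4,1,2,2,4,1)
P² = 288/35
sum k=0..1:
  [0] +1/8 = 1/8
  [1] −1/6 = -1/6
S = -1/24
C² = P²·S² = 1/70 ; C = -0.119523

−√(1/70) = -0.119523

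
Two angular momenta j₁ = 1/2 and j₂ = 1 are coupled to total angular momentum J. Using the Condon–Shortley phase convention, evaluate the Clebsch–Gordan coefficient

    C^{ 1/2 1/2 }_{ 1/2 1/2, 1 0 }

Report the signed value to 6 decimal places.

+√(1/3) ≈ +0.577350

√[2·1!0!1!/3! · 1!0!1!1!1!0!] = √(1/3)
  +(−1)^0/∏(0,1,0,1,0,0)! = 1  (running 1)
⟨..|..⟩ = √(1/3)·(1) = +0.577350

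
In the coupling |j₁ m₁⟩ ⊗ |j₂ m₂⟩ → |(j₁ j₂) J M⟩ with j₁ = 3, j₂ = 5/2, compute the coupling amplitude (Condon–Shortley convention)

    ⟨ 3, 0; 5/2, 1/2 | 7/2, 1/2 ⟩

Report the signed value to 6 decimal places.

-0.436436  (= −√(4/21))

√[8·2!4!3!/10! · 3!3!3!2!4!3!] = √(6912/175)
  +(−1)^0/∏(0,2,3,3,1,0)! = 1/72  (running 1/72)
  +(−1)^1/∏(1,1,2,2,2,1)! = -1/8  (running -1/9)
  +(−1)^2/∏(2,0,1,1,3,2)! = 1/24  (running -5/72)
⟨..|..⟩ = √(6912/175)·(-5/72) = -0.436436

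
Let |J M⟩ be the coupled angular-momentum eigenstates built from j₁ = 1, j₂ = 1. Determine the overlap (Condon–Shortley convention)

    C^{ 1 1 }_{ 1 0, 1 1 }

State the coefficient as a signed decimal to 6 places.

−√(1/2) ≈ -0.707107

√[3·1!1!1!/4! · 1!1!2!0!2!0!] = √(1/2)
  +(−1)^1/∏(1,0,0,1,1,0)! = -1  (running -1)
⟨..|..⟩ = √(1/2)·(-1) = -0.707107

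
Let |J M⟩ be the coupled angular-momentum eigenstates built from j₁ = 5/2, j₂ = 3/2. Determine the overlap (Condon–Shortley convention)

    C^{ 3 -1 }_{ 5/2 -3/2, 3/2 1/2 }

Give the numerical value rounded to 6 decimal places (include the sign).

triangle: 1!×4!×2!/8! = 48/40320
(j±m)!: 1!×4!×2!×1!×2!×4! = 2304
prefactor² = (2J+1)×Δ×N² = 96/5
  k=0: +1/(0!×1!×4!×2!×0!×0!) = 1/48
  k=1: −1/(1!×0!×3!×1!×1!×1!) = -1/6
Σ = -7/48  ⇒  CG² = 96/5×(-7/48)² = 49/120
CG = −√(49/120) = -0.639010

−√(49/120) ≈ -0.639010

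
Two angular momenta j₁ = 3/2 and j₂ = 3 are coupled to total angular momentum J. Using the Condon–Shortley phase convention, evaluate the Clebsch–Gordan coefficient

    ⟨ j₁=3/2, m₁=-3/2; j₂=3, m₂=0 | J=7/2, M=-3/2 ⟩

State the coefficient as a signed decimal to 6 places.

-0.690066

triangle: 1!*2!*5!/9! = 240/362880
(j±m)!: 0!*3!*3!*3!*2!*5! = 51840
prefactor² = (2J+1)*Δ*N² = 1920/7
  k=1: −1/(1!*0!*2!*2!*0!*3!) = -1/24
Σ = -1/24  ⇒  CG² = 1920/7*(-1/24)² = 10/21
CG = −√(10/21) = -0.690066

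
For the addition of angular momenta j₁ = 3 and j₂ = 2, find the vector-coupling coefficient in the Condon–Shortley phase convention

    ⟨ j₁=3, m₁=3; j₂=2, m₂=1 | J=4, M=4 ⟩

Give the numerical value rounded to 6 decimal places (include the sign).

+√(3/5) = +0.774597

triangle: 1!*5!*3!/10! = 720/3628800
(j±m)!: 6!*0!*3!*1!*8!*0! = 174182400
prefactor² = (2J+1)*Δ*N² = 311040
  k=0: +1/(0!*1!*0!*3!*5!*0!) = 1/720
Σ = 1/720  ⇒  CG² = 311040*1/720² = 3/5
CG = +√(3/5) = +0.774597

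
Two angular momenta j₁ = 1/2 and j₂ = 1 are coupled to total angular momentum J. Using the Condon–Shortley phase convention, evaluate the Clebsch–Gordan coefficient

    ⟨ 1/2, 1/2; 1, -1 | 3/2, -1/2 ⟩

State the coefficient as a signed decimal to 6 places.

+0.577350  (= +√(1/3))

j₁+j₂−J=0  J+j₁−j₂=1  J−j₁+j₂=2  j₁+j₂+J+1=4
(j₁±m₁, j₂±m₂, J±M) = (1,0,0,2,1,2)
P² = 4/3
sum k=0..0:
  [0] +1/2 = 1/2
S = 1/2
C² = P²·S² = 1/3 ; C = +0.577350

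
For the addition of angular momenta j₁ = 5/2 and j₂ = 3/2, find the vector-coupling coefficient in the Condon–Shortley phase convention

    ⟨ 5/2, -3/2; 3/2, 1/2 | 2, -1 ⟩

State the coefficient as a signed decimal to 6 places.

√[5·2!3!1!/7! · 1!4!2!1!1!3!] = √(24/7)
  +(−1)^1/∏(1,1,3,1,0,0)! = -1/6  (running -1/6)
  +(−1)^2/∏(2,0,2,0,1,1)! = 1/4  (running 1/12)
⟨..|..⟩ = √(24/7)·(1/12) = +0.154303

+0.154303  (= +√(1/42))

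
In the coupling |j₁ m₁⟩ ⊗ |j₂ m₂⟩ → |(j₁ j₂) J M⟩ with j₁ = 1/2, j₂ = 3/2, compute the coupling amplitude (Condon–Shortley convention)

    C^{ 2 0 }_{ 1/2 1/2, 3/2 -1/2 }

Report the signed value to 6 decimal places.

triangle: 0!·1!·3!/5! = 6/120
(j±m)!: 1!·0!·1!·2!·2!·2! = 8
prefactor² = (2J+1)·Δ·N² = 2
  k=0: +1/(0!·0!·0!·1!·1!·2!) = 1/2
Σ = 1/2  ⇒  CG² = 2·1/2² = 1/2
CG = +√(1/2) = +0.707107

+√(1/2) = +0.707107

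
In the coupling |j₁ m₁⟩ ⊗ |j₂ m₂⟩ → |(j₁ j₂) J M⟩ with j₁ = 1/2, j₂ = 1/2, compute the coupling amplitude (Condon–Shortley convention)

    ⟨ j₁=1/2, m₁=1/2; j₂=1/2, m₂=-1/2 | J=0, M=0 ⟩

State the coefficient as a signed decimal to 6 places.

triangle: 1!·0!·0!/2! = 1/2
(j±m)!: 1!·0!·0!·1!·0!·0! = 1
prefactor² = (2J+1)·Δ·N² = 1/2
  k=0: +1/(0!·1!·0!·0!·0!·0!) = 1
Σ = 1  ⇒  CG² = 1/2·1² = 1/2
CG = +√(1/2) = +0.707107

+√(1/2) ≈ +0.707107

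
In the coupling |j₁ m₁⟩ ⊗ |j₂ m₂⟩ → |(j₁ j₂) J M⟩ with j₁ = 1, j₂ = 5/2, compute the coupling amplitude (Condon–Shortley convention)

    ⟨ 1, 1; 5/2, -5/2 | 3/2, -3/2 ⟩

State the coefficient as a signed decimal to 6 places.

+0.816497  (= +√(2/3))

j₁+j₂−J=2  J+j₁−j₂=0  J−j₁+j₂=3  j₁+j₂+J+1=6
(j₁±m₁, j₂±m₂, J±M) = (2,0,0,5,0,3)
P² = 96
sum k=0..0:
  [0] +1/12 = 1/12
S = 1/12
C² = P²·S² = 2/3 ; C = +0.816497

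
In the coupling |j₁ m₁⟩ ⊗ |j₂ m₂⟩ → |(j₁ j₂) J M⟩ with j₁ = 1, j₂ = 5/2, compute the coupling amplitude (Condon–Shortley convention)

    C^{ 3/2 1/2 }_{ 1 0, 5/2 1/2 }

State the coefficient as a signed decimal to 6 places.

−√(2/5) ≈ -0.632456

√[4·2!0!3!/6! · 1!1!3!2!2!1!] = √(8/5)
  +(−1)^1/∏(1,1,0,2,0,1)! = -1/2  (running -1/2)
⟨..|..⟩ = √(8/5)·(-1/2) = -0.632456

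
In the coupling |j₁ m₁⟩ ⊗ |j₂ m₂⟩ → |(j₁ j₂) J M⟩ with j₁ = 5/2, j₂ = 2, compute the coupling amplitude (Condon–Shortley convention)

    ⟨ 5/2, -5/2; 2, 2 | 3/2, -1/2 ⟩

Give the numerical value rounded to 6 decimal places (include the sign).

-0.617213  (= −√(8/21))

j₁+j₂−J=3  J+j₁−j₂=2  J−j₁+j₂=1  j₁+j₂+J+1=7
(j₁±m₁, j₂±m₂, J±M) = (0,5,4,0,1,2)
P² = 384/7
sum k=3..3:
  [3] −1/12 = -1/12
S = -1/12
C² = P²·S² = 8/21 ; C = -0.617213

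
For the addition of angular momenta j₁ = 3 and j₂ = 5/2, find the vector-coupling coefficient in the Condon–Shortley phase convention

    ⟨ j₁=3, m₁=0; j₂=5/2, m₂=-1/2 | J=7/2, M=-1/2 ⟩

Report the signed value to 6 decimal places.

-0.436436

j₁+j₂−J=2  J+j₁−j₂=4  J−j₁+j₂=3  j₁+j₂+J+1=10
(j₁±m₁, j₂±m₂, J±M) = (3,3,2,3,3,4)
P² = 6912/175
sum k=0..2:
  [0] +1/24 = 1/24
  [1] −1/8 = -1/8
  [2] +1/72 = 1/72
S = -5/72
C² = P²·S² = 4/21 ; C = -0.436436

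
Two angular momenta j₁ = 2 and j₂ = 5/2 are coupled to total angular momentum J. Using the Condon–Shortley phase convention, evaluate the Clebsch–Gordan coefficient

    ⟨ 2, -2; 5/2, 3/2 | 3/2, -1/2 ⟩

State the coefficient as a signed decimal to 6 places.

√[4·3!1!2!/7! · 0!4!4!1!1!2!] = √(384/35)
  +(−1)^3/∏(3,0,1,1,0,1)! = -1/6  (running -1/6)
⟨..|..⟩ = √(384/35)·(-1/6) = -0.552052

−√(32/105) ≈ -0.552052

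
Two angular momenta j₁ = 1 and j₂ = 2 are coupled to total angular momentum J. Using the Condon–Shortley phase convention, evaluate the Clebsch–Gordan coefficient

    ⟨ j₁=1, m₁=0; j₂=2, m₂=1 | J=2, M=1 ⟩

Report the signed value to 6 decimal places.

triangle: 1!×1!×3!/6! = 6/720
(j±m)!: 1!×1!×3!×1!×3!×1! = 36
prefactor² = (2J+1)×Δ×N² = 3/2
  k=0: +1/(0!×1!×1!×3!×0!×0!) = 1/6
  k=1: −1/(1!×0!×0!×2!×1!×1!) = -1/2
Σ = -1/3  ⇒  CG² = 3/2×(-1/3)² = 1/6
CG = −√(1/6) = -0.408248

-0.408248  (= −√(1/6))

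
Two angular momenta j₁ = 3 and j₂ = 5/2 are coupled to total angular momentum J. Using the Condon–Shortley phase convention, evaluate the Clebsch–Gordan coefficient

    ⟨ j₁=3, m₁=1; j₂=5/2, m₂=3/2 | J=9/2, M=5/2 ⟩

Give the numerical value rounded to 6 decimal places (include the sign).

-0.317821  (= −√(10/99))

j₁+j₂−J=1  J+j₁−j₂=5  J−j₁+j₂=4  j₁+j₂+J+1=11
(j₁±m₁, j₂±m₂, J±M) = (4,2,4,1,7,2)
P² = 92160/11
sum k=0..1:
  [0] +1/288 = 1/288
  [1] −1/144 = -1/144
S = -1/288
C² = P²·S² = 10/99 ; C = -0.317821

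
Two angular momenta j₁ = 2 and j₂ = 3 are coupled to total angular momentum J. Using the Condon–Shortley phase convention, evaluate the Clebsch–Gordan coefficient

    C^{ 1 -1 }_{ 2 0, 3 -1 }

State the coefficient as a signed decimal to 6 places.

√[3·4!0!2!/7! · 2!2!2!4!0!2!] = √(384/35)
  +(−1)^2/∏(2,2,0,0,0,2)! = 1/8  (running 1/8)
⟨..|..⟩ = √(384/35)·(1/8) = +0.414039

+0.414039  (= +√(6/35))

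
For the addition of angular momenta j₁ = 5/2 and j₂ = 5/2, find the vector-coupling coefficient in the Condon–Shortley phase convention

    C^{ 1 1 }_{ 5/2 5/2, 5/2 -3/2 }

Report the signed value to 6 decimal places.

j₁+j₂−J=4  J+j₁−j₂=1  J−j₁+j₂=1  j₁+j₂+J+1=7
(j₁±m₁, j₂±m₂, J±M) = (5,0,1,4,2,0)
P² = 576/7
sum k=0..0:
  [0] +1/24 = 1/24
S = 1/24
C² = P²·S² = 1/7 ; C = +0.377964

+0.377964  (= +√(1/7))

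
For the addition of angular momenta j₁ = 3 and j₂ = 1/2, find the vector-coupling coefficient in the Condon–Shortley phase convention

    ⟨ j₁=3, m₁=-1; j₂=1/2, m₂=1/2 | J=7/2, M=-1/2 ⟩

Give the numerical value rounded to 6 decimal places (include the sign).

√[8·0!6!1!/8! · 2!4!1!0!3!4!] = √(6912/7)
  +(−1)^0/∏(0,0,4,1,2,0)! = 1/48  (running 1/48)
⟨..|..⟩ = √(6912/7)·(1/48) = +0.654654

+0.654654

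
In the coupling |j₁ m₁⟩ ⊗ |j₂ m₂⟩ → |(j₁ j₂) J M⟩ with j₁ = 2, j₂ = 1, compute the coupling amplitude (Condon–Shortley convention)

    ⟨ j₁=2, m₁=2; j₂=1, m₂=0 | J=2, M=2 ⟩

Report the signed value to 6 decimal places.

+√(2/3) ≈ +0.816497

triangle: 1!·3!·1!/6! = 6/720
(j±m)!: 4!·0!·1!·1!·4!·0! = 576
prefactor² = (2J+1)·Δ·N² = 24
  k=0: +1/(0!·1!·0!·1!·3!·0!) = 1/6
Σ = 1/6  ⇒  CG² = 24·1/6² = 2/3
CG = +√(2/3) = +0.816497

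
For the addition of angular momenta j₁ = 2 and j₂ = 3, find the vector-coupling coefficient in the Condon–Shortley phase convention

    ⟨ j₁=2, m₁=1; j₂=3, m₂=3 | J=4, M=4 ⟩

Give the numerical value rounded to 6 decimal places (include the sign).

√[9·1!3!5!/10! · 3!1!6!0!8!0!] = √(311040)
  +(−1)^1/∏(1,0,0,5,3,0)! = -1/720  (running -1/720)
⟨..|..⟩ = √(311040)·(-1/720) = -0.774597

−√(3/5) ≈ -0.774597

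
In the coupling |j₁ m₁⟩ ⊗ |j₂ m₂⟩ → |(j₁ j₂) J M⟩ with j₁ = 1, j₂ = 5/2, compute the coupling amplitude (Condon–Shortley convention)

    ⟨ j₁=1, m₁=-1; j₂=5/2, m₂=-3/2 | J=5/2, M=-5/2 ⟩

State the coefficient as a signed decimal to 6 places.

√[6·1!1!4!/7! · 0!2!1!4!0!5!] = √(1152/7)
  +(−1)^1/∏(1,0,1,0,0,4)! = -1/24  (running -1/24)
⟨..|..⟩ = √(1152/7)·(-1/24) = -0.534522

-0.534522  (= −√(2/7))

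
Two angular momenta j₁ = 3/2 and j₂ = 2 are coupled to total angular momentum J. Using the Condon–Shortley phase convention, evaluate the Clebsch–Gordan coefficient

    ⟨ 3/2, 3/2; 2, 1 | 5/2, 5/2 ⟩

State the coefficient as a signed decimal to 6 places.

√[6·1!2!3!/7! · 3!0!3!1!5!0!] = √(432/7)
  +(−1)^0/∏(0,1,0,3,2,0)! = 1/12  (running 1/12)
⟨..|..⟩ = √(432/7)·(1/12) = +0.654654

+0.654654  (= +√(3/7))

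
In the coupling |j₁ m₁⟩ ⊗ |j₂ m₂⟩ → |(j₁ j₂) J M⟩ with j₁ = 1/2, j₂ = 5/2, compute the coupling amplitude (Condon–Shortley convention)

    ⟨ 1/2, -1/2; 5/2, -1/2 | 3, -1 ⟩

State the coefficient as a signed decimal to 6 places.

+√(2/3) ≈ +0.816497

√[7·0!1!5!/7! · 0!1!2!3!2!4!] = √(96)
  +(−1)^0/∏(0,0,1,2,0,3)! = 1/12  (running 1/12)
⟨..|..⟩ = √(96)·(1/12) = +0.816497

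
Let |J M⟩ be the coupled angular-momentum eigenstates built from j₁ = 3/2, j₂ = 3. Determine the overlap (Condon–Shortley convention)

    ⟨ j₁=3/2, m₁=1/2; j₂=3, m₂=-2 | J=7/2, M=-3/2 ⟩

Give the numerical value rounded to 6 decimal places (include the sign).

+√(3/7) = +0.654654

j₁+j₂−J=1  J+j₁−j₂=2  J−j₁+j₂=5  j₁+j₂+J+1=9
(j₁±m₁, j₂±m₂, J±M) = (2,1,1,5,2,5)
P² = 6400/21
sum k=0..1:
  [0] +1/24 = 1/24
  [1] −1/240 = -1/240
S = 3/80
C² = P²·S² = 3/7 ; C = +0.654654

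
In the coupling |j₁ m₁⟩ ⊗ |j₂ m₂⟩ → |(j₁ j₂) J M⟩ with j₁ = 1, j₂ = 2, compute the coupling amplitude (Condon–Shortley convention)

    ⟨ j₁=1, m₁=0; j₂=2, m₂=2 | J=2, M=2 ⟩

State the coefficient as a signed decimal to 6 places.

−√(2/3) = -0.816497

triangle: 1!*1!*3!/6! = 6/720
(j±m)!: 1!*1!*4!*0!*4!*0! = 576
prefactor² = (2J+1)*Δ*N² = 24
  k=1: −1/(1!*0!*0!*3!*1!*0!) = -1/6
Σ = -1/6  ⇒  CG² = 24*(-1/6)² = 2/3
CG = −√(2/3) = -0.816497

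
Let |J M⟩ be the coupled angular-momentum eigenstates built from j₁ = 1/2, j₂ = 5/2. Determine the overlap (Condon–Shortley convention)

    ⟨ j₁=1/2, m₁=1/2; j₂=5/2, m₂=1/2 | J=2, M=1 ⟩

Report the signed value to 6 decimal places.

√[5·1!0!4!/6! · 1!0!3!2!3!1!] = √(12)
  +(−1)^0/∏(0,1,0,3,0,1)! = 1/6  (running 1/6)
⟨..|..⟩ = √(12)·(1/6) = +0.577350

+0.577350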